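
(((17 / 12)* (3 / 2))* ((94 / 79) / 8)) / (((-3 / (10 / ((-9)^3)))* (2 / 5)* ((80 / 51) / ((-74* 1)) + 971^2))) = 12564275 / 3278800164059424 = 0.00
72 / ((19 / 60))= 4320 / 19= 227.37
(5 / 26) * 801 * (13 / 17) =4005 / 34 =117.79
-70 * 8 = -560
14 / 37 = 0.38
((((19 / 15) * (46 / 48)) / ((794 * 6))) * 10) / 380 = 23 / 3430080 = 0.00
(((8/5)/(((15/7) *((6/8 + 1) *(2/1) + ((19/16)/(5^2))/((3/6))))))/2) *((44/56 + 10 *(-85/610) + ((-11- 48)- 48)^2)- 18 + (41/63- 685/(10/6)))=1355200816/1184193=1144.41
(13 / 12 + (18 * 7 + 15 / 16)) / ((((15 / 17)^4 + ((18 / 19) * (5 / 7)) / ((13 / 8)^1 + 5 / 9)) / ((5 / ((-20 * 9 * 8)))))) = -2143378459229 / 4419026025984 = -0.49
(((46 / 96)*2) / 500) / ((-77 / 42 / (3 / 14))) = -69 / 308000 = -0.00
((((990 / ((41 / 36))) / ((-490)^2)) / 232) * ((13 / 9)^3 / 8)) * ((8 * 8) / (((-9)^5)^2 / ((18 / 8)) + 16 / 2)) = 24167 / 99540338047325910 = 0.00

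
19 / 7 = 2.71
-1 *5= -5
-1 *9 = -9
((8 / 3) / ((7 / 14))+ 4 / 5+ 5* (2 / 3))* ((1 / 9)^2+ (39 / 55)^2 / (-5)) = -15346792 / 18376875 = -0.84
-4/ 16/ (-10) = 1/ 40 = 0.02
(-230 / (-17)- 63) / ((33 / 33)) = -841 / 17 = -49.47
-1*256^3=-16777216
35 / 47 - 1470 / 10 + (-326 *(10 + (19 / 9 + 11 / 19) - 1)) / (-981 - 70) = -1204773476 / 8446887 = -142.63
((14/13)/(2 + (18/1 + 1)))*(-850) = -1700/39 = -43.59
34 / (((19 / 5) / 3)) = 510 / 19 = 26.84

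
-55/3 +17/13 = -664/39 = -17.03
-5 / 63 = -0.08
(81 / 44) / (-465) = -27 / 6820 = -0.00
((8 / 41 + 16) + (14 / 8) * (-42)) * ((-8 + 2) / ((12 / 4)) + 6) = -9398 / 41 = -229.22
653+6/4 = 1309/2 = 654.50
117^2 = 13689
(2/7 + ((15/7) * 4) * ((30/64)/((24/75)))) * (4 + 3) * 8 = 5753/8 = 719.12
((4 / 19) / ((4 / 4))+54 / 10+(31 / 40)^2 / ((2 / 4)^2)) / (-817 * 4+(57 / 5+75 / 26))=-791687 / 321467080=-0.00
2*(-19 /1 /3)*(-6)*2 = 152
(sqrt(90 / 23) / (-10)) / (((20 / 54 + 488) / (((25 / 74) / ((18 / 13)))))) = -585 * sqrt(230) / 89770288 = -0.00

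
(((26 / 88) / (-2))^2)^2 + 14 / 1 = 839602065 / 59969536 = 14.00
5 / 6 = 0.83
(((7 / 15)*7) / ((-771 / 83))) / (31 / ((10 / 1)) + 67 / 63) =-56938 / 674111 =-0.08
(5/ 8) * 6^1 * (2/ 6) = 5/ 4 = 1.25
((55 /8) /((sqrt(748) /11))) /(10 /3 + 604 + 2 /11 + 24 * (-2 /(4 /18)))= 363 * sqrt(187) /702848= 0.01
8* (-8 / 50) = -32 / 25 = -1.28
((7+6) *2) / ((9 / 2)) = 5.78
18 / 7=2.57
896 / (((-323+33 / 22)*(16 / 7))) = -784 / 643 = -1.22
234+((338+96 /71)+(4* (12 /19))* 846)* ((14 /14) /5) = 4919284 /6745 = 729.32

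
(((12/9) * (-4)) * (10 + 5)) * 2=-160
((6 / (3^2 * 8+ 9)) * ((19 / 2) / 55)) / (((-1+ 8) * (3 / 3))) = 19 / 10395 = 0.00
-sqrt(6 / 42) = -0.38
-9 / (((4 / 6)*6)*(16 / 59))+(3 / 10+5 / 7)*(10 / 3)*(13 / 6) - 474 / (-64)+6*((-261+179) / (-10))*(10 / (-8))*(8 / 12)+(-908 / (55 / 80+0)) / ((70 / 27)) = -17233559 / 31680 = -543.99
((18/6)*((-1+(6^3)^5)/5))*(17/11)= 4795886842665/11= 435989712969.55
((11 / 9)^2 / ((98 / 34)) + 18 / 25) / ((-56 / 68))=-2088739 / 1389150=-1.50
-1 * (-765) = 765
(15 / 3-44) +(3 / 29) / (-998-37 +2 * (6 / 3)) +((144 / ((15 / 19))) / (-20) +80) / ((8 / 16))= 102.76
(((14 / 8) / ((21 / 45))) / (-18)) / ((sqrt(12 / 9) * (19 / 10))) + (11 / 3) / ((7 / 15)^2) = 825 / 49 - 25 * sqrt(3) / 456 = 16.74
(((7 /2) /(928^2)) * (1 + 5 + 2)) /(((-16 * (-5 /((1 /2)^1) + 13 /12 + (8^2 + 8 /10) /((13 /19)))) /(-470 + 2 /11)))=440895 /39619146688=0.00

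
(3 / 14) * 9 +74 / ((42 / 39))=989 / 14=70.64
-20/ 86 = -10/ 43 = -0.23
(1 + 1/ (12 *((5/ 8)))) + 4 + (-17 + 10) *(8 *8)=-6643/ 15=-442.87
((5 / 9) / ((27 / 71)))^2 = 126025 / 59049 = 2.13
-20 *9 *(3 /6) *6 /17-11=-727 /17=-42.76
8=8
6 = 6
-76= -76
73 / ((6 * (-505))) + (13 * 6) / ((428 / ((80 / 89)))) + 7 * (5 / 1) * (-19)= -19184337229 / 28854690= -664.86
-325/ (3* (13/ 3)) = -25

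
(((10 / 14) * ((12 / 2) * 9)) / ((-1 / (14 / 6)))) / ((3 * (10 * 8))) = -3 / 8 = -0.38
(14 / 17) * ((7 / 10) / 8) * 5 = 49 / 136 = 0.36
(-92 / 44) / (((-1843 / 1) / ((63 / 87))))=483 / 587917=0.00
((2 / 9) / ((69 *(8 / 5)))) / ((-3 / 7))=-35 / 7452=-0.00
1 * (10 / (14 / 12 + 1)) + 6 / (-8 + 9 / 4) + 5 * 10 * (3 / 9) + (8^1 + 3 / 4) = 104011 / 3588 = 28.99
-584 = -584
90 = 90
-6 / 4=-3 / 2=-1.50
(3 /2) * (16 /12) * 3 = 6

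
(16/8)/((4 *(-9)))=-1/18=-0.06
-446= -446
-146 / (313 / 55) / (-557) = 8030 / 174341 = 0.05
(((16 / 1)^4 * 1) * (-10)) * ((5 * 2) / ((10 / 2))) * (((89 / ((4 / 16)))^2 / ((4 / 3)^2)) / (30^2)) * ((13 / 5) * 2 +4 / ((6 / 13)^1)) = -107975016448 / 75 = -1439666885.97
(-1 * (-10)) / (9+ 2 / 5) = 50 / 47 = 1.06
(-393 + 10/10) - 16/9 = -3544/9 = -393.78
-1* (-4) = 4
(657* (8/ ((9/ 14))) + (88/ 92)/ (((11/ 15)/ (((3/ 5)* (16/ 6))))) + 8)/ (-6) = -31380/ 23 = -1364.35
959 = 959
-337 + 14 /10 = -1678 /5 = -335.60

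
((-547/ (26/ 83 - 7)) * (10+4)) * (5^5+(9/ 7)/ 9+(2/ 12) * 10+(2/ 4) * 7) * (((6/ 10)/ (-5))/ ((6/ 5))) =-5969005673/ 16650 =-358498.84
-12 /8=-3 /2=-1.50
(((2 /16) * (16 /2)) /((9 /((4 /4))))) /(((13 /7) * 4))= 7 /468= 0.01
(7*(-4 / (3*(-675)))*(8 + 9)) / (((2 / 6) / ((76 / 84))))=1292 / 2025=0.64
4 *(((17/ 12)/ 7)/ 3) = 17/ 63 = 0.27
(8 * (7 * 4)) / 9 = 24.89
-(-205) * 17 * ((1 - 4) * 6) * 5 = -313650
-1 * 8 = -8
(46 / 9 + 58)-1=559 / 9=62.11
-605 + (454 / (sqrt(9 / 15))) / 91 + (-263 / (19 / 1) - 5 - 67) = -13126 / 19 + 454 * sqrt(15) / 273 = -684.40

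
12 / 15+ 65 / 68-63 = -20823 / 340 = -61.24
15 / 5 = 3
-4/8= -1/2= -0.50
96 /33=32 /11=2.91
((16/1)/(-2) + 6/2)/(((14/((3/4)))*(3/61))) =-305/56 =-5.45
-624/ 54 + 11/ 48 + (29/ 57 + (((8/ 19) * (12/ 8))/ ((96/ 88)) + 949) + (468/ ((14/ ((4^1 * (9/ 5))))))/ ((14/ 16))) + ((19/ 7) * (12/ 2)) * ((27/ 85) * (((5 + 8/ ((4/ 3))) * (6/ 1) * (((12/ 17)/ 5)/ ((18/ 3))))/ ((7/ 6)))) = 1220.72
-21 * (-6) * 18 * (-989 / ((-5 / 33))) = 74020716 / 5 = 14804143.20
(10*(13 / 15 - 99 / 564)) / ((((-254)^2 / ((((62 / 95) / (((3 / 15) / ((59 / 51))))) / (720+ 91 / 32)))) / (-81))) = -0.00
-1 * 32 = -32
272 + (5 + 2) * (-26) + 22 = 112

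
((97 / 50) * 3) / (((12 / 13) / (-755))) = -190411 / 40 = -4760.28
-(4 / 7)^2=-16 / 49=-0.33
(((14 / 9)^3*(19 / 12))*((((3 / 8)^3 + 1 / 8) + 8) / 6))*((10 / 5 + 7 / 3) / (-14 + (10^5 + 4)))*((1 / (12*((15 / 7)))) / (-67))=-2483087789 / 12152486005862400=-0.00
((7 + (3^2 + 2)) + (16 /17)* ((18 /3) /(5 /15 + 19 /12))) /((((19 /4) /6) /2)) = 393120 /7429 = 52.92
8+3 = 11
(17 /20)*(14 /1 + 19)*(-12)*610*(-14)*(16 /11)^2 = 66898944 /11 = 6081722.18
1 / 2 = 0.50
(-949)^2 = 900601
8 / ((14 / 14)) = 8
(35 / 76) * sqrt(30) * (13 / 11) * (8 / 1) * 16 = 14560 * sqrt(30) / 209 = 381.57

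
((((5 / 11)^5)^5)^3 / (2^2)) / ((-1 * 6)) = -26469779601696885595885078146238811314105987548828125 / 30525488913481556497628591345598819138150770117172421435985243441399849071278024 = -0.00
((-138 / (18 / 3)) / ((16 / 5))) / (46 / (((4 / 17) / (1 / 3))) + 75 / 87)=-10005 / 91912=-0.11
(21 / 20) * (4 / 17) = 21 / 85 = 0.25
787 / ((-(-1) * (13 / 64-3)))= -50368 / 179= -281.39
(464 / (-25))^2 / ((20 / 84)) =4521216 / 3125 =1446.79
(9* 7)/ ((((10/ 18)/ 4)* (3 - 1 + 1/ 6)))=13608/ 65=209.35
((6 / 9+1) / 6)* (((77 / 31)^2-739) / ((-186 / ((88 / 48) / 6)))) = 2151875 / 6434856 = 0.33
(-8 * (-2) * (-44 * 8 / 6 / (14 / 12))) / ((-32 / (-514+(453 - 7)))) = -1709.71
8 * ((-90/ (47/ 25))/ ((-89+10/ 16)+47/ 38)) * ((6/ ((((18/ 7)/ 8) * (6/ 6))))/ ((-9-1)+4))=-1702400/ 124503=-13.67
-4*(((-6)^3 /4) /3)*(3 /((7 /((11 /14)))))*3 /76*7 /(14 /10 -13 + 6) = -4455 /3724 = -1.20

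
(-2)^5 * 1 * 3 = -96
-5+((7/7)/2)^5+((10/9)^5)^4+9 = 4768338844218343815329/389045294689821721632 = 12.26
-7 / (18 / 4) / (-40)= 7 / 180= 0.04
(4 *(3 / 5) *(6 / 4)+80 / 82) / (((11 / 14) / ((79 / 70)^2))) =418147 / 56375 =7.42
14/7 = 2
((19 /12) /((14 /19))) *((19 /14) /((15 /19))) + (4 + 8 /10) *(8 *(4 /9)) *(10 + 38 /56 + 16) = 16193809 /35280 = 459.01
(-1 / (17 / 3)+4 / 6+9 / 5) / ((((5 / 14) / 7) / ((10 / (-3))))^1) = -149.63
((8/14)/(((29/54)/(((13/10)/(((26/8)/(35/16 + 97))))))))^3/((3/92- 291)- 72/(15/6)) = -2412618453838836/10254131280925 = -235.28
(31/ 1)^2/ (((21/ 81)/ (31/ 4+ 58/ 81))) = 2636023/ 84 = 31381.23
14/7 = 2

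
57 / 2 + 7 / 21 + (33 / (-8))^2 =8803 / 192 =45.85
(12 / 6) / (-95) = -2 / 95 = -0.02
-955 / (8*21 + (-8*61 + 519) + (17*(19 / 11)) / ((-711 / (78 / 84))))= -104566770 / 21785107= -4.80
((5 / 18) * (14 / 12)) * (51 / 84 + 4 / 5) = 197 / 432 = 0.46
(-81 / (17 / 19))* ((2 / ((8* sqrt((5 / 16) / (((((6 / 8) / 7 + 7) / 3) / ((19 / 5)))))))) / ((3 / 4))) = -18* sqrt(79401) / 119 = -42.62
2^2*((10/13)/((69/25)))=1000/897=1.11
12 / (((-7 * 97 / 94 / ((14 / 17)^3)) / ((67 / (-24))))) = 1234408 / 476561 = 2.59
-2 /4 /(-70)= 1 /140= 0.01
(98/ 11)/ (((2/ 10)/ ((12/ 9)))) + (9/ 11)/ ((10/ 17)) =20059/ 330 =60.78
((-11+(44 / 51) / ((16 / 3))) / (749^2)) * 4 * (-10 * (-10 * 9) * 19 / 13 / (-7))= 0.01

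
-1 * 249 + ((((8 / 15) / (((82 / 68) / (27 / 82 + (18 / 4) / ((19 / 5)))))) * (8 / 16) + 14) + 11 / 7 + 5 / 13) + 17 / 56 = -3859858883 / 16608280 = -232.41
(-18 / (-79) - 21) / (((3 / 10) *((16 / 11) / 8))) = -30085 / 79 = -380.82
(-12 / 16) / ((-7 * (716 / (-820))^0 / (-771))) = -82.61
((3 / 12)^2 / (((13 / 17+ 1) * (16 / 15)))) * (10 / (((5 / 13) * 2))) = 0.43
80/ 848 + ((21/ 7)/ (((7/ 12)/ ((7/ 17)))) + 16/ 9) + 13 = 137770/ 8109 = 16.99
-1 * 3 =-3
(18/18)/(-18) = -1/18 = -0.06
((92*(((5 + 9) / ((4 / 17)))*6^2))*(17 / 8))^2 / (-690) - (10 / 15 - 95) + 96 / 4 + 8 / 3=-2541459299 / 10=-254145929.90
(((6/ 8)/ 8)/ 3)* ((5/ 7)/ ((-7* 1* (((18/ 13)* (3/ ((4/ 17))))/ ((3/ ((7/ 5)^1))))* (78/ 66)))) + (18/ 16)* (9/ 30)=707779/ 2099160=0.34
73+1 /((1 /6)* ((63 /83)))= 1699 /21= 80.90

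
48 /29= 1.66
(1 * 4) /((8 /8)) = 4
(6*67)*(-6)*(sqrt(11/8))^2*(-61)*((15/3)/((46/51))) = 103176315/92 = 1121481.68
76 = 76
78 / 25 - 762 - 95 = -21347 / 25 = -853.88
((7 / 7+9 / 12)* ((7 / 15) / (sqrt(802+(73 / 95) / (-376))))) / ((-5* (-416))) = 7* sqrt(255820987310) / 255370814400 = 0.00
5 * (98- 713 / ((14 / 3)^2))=63955 / 196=326.30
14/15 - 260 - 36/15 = -261.47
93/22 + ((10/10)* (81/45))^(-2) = 8083/1782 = 4.54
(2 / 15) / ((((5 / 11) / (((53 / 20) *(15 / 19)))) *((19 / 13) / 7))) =53053 / 18050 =2.94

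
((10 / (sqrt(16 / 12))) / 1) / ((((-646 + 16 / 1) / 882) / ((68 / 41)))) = -476 * sqrt(3) / 41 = -20.11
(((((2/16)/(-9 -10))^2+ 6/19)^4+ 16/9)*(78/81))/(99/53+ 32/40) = 15793626333789565412125/24476222658502698467328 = 0.65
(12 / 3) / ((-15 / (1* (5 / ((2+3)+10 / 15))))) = -4 / 17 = -0.24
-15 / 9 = -5 / 3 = -1.67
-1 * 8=-8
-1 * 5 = -5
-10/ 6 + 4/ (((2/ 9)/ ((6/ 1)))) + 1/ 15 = 532/ 5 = 106.40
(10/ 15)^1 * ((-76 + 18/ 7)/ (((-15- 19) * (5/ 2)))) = 1028/ 1785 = 0.58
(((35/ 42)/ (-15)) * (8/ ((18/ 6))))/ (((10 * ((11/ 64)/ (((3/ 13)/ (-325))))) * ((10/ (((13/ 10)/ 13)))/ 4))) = 128/ 52284375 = 0.00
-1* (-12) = 12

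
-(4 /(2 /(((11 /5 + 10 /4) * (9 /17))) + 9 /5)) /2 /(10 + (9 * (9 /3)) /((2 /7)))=-8460 /1150963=-0.01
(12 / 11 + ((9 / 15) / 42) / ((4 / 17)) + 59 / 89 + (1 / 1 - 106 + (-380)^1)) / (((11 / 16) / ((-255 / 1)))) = 13509981294 / 75383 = 179217.88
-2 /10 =-1 /5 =-0.20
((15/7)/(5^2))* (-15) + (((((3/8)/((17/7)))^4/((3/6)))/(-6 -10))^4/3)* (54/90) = -2524614054896534576753520682834908057273/1963588709363971345263612289077959720960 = -1.29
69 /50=1.38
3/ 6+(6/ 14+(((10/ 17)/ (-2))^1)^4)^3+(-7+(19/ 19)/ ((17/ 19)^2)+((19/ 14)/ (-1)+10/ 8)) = -4216687796384910669/ 799357709479232092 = -5.28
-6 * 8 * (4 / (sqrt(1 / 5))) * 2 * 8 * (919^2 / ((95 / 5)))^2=-2191206244518912 * sqrt(5) / 361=-13572537715973.17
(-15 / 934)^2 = 225 / 872356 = 0.00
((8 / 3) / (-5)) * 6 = -16 / 5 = -3.20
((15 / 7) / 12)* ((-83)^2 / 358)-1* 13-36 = -456731 / 10024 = -45.56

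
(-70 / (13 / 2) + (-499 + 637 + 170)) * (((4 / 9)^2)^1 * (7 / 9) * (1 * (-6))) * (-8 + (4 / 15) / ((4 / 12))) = 1154048 / 585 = 1972.73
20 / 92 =5 / 23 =0.22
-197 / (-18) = 197 / 18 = 10.94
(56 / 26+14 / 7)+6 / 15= 4.55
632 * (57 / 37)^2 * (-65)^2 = 8675479800 / 1369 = 6337092.62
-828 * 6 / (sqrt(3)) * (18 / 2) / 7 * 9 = -134136 * sqrt(3) / 7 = -33190.05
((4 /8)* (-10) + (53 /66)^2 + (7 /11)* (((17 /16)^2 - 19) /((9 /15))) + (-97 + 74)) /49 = -0.95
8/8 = 1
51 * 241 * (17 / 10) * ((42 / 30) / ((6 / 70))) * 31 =105796831 / 10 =10579683.10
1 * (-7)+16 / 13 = -75 / 13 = -5.77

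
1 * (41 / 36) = 41 / 36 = 1.14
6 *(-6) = -36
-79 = -79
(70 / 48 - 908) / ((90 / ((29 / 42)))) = -630953 / 90720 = -6.95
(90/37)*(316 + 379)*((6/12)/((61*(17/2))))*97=6067350/38369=158.13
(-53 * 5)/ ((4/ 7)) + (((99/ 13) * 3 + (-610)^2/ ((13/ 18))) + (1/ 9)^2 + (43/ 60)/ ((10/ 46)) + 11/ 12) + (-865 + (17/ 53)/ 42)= 20076707328569/ 39066300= 513913.71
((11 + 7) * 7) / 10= 63 / 5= 12.60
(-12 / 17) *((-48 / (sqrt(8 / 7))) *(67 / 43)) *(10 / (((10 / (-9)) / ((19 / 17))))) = -1649808 *sqrt(14) / 12427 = -496.74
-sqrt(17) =-4.12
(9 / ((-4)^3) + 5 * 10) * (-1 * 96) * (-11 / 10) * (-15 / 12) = -6581.44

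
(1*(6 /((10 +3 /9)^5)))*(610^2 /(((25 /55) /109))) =130096727640 /28629151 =4544.20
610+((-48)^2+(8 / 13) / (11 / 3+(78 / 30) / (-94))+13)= 195250961 / 66703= 2927.17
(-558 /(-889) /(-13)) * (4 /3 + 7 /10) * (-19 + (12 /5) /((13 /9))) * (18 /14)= 1174311 /536575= 2.19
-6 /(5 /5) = -6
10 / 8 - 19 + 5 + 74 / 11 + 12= 263 / 44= 5.98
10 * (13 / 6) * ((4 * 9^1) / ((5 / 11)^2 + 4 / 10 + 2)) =471900 / 1577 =299.24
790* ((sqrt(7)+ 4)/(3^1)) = 790* sqrt(7)/3+ 3160/3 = 1750.05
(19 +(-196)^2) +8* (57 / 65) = 2498731 / 65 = 38442.02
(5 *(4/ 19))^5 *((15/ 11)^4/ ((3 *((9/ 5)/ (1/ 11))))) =30000000000/ 398778220049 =0.08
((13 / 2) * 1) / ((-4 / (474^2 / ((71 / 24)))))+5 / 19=-166484561 / 1349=-123413.31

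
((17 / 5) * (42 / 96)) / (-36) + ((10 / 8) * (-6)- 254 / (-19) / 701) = -288543841 / 38358720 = -7.52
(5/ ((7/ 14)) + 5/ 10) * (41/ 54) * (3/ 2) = 287/ 24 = 11.96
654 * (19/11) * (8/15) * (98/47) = 3247328/2585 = 1256.22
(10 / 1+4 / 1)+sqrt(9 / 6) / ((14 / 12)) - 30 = -16+3 * sqrt(6) / 7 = -14.95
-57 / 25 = -2.28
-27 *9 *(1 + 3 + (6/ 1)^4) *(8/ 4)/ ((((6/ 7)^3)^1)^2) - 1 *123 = -38238877/ 24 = -1593286.54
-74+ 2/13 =-960/13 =-73.85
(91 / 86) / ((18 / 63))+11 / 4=555 / 86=6.45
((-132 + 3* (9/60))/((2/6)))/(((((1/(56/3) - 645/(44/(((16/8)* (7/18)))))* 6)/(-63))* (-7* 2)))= 5469849/209710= 26.08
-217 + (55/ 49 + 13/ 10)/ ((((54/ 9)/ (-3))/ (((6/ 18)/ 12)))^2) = -551213533/ 2540160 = -217.00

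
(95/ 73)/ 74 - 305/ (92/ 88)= -36245235/ 124246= -291.72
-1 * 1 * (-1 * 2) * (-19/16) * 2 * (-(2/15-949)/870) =-270427/52200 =-5.18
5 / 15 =1 / 3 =0.33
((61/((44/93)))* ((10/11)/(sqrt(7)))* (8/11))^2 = 12873171600/12400927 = 1038.08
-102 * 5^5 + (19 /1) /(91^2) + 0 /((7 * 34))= -2639568731 /8281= -318750.00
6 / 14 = 3 / 7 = 0.43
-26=-26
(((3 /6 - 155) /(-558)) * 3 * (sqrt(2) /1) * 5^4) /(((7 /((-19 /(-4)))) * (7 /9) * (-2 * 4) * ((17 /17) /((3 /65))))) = -6604875 * sqrt(2) /2527616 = -3.70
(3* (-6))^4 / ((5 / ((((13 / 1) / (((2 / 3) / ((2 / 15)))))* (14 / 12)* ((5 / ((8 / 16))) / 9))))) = 353808 / 5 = 70761.60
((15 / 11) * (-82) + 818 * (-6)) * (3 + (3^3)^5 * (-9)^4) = -5198398048634940 / 11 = -472581640784994.55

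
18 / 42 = 3 / 7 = 0.43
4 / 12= 1 / 3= 0.33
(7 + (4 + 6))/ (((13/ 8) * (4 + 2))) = 68/ 39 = 1.74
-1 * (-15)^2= -225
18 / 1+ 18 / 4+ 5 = 55 / 2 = 27.50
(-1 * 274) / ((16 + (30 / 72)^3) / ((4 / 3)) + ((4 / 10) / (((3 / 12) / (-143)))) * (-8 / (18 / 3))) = -0.86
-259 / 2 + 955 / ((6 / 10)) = 8773 / 6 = 1462.17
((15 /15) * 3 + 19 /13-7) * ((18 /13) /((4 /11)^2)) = -35937 /1352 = -26.58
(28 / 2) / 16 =7 / 8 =0.88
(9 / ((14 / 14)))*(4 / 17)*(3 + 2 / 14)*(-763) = -5078.12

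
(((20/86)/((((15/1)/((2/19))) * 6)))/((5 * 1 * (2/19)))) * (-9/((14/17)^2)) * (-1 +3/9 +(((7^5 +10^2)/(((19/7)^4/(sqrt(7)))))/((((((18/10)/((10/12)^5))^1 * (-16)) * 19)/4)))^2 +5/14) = -5396222502815328272388573913/141724876163734834889222062080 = -0.04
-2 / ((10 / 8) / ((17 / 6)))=-68 / 15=-4.53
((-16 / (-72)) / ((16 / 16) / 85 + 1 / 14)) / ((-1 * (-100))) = 119 / 4455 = 0.03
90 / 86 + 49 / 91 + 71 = 40575 / 559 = 72.58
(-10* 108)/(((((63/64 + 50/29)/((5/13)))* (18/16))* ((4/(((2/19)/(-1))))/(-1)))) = -4454400/1241669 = -3.59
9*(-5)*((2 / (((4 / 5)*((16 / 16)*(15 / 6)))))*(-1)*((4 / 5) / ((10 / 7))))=126 / 5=25.20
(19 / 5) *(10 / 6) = 19 / 3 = 6.33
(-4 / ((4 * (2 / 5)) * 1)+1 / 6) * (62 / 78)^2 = -6727 / 4563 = -1.47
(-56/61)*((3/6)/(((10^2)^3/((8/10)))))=-7/19062500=-0.00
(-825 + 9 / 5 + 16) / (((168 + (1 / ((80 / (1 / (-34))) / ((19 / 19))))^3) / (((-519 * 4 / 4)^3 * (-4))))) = -9083431181443439001600 / 3380772863999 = -2686791318.69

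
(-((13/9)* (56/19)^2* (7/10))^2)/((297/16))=-325757845504/78378307425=-4.16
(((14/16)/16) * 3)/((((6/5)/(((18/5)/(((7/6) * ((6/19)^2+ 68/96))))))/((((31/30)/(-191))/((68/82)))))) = -12388437/3637159520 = -0.00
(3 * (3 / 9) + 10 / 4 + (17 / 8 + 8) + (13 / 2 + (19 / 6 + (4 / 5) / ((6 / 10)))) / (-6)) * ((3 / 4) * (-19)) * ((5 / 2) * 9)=-241965 / 64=-3780.70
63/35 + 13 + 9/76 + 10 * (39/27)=29.36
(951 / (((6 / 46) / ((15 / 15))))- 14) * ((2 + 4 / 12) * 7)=356573 / 3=118857.67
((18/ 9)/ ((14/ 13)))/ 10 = 13/ 70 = 0.19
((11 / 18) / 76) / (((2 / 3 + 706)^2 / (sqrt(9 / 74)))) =33*sqrt(74) / 50553011200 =0.00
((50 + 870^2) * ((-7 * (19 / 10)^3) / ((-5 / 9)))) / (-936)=-726868807 / 10400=-69891.23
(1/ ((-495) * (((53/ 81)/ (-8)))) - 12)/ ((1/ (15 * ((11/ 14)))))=-52362/ 371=-141.14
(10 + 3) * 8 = 104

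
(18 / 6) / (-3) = -1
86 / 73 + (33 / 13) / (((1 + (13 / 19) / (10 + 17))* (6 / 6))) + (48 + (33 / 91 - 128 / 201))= 36085855489 / 702337818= 51.38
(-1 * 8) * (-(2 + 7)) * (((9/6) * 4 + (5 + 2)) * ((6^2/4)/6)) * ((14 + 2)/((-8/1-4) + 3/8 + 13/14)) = -1257984/599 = -2100.14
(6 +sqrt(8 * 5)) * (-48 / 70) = -48 * sqrt(10) / 35 - 144 / 35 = -8.45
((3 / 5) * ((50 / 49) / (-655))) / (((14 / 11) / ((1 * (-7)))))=33 / 6419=0.01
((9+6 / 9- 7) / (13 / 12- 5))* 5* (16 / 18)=-1280 / 423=-3.03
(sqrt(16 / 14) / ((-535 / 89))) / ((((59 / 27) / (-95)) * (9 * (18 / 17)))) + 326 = 28747 * sqrt(14) / 132573 + 326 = 326.81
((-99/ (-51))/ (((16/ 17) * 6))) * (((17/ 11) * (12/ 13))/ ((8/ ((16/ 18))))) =17/ 312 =0.05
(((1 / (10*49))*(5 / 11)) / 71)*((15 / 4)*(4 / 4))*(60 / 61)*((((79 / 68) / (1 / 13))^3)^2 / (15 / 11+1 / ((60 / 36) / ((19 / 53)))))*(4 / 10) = 358770265725465645675 / 2475823878807953408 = 144.91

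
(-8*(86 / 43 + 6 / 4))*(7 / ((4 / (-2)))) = 98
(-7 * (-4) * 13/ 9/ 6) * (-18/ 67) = -1.81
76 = 76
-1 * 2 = -2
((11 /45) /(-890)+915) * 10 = 9150.00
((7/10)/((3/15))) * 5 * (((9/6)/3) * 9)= 315/4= 78.75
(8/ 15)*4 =32/ 15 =2.13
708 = 708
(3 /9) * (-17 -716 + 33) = -233.33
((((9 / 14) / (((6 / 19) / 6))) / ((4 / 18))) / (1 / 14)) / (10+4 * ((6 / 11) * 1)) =16929 / 268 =63.17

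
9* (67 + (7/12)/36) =28951/48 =603.15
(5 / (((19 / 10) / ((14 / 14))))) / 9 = 50 / 171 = 0.29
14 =14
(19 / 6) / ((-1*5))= -19 / 30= -0.63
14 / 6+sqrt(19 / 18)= sqrt(38) / 6+7 / 3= 3.36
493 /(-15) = -493 /15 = -32.87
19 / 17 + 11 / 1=206 / 17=12.12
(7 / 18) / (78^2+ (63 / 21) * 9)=1 / 15714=0.00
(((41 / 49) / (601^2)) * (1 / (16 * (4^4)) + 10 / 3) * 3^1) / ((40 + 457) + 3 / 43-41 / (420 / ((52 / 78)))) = 3249799605 / 69718241865316352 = 0.00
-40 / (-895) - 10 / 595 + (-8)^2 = 1363858 / 21301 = 64.03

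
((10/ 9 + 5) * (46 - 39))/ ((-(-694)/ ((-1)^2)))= 385/ 6246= 0.06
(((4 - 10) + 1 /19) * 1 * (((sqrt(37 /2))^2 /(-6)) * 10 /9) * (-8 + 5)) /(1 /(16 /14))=-83620 /1197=-69.86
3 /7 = 0.43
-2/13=-0.15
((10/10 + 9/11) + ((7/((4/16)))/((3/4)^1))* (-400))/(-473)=492740/15609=31.57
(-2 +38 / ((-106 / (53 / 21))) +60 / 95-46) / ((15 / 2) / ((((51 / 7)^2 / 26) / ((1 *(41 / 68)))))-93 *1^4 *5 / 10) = 1.09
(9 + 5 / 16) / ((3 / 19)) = 2831 / 48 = 58.98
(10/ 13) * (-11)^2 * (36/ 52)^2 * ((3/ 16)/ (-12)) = -49005/ 70304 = -0.70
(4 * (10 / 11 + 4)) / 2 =108 / 11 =9.82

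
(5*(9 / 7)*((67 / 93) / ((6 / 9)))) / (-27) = -335 / 1302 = -0.26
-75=-75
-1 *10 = -10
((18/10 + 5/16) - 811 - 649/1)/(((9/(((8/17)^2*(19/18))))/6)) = -984884/4335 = -227.19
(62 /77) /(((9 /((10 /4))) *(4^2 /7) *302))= 0.00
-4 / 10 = -2 / 5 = -0.40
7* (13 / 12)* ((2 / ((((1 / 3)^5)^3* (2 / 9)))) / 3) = 1305750537 / 4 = 326437634.25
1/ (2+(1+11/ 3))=3/ 20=0.15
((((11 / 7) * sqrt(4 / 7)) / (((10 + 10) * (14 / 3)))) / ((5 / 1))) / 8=33 * sqrt(7) / 274400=0.00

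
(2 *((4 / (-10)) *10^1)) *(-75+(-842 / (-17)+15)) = 1424 / 17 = 83.76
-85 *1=-85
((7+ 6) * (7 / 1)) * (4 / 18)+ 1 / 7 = 1283 / 63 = 20.37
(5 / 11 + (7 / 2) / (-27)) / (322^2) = 193 / 61588296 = 0.00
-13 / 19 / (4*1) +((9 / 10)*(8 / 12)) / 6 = -27 / 380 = -0.07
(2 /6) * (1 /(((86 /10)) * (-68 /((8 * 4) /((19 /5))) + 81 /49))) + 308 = 500096884 /1623723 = 307.99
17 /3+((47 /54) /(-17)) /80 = 416113 /73440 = 5.67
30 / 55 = 6 / 11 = 0.55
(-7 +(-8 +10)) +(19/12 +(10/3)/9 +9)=643/108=5.95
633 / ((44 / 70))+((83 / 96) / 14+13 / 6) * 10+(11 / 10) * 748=68454713 / 36960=1852.13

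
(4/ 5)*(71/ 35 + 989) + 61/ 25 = 139171/ 175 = 795.26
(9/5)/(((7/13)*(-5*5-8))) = -39/385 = -0.10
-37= -37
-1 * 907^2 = -822649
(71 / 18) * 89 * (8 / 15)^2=202208 / 2025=99.86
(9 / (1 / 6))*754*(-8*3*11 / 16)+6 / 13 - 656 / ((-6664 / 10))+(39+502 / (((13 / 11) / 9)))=-7233237383 / 10829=-667950.63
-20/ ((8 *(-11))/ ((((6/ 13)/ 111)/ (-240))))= -1/ 253968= -0.00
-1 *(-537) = 537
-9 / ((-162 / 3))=0.17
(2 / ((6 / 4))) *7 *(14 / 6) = 196 / 9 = 21.78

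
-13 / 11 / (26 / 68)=-34 / 11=-3.09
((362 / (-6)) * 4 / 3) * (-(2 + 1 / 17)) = 25340 / 153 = 165.62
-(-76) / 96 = 0.79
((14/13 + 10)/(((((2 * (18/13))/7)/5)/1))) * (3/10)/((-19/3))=-126/19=-6.63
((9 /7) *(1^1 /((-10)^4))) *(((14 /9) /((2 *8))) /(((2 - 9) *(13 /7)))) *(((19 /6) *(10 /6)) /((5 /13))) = -19 /1440000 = -0.00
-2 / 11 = -0.18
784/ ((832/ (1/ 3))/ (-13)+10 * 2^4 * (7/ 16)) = -392/ 61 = -6.43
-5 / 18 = -0.28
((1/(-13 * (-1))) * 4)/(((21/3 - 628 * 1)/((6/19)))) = -8/51129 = -0.00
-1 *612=-612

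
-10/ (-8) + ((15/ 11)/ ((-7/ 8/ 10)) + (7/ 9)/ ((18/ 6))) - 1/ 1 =-15.08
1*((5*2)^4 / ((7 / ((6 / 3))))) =20000 / 7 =2857.14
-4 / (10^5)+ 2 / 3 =49997 / 75000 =0.67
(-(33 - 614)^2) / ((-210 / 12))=96446 / 5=19289.20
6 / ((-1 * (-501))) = 2 / 167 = 0.01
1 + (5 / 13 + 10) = 148 / 13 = 11.38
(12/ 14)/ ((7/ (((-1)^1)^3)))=-6/ 49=-0.12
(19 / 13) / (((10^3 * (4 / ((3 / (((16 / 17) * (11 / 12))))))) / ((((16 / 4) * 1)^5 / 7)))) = 23256 / 125125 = 0.19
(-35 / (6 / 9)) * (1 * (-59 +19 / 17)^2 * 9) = -457500960 / 289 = -1583048.30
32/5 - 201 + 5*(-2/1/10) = -978/5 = -195.60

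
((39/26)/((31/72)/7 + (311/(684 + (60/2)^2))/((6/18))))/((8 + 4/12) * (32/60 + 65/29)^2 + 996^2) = 0.00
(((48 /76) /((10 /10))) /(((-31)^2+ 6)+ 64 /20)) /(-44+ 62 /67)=-670 /44333289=-0.00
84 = 84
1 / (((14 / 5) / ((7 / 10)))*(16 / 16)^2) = 0.25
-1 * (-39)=39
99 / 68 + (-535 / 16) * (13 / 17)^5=-165567439 / 22717712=-7.29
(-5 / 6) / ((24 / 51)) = -85 / 48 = -1.77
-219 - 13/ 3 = -670/ 3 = -223.33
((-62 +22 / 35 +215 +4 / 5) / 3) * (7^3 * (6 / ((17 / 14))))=1483132 / 17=87243.06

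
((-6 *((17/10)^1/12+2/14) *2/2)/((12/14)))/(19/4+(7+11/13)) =-3107/19650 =-0.16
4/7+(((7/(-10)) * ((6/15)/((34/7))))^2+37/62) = 183674767/156782500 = 1.17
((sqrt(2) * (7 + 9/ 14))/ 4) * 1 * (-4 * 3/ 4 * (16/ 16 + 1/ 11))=-963 * sqrt(2)/ 154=-8.84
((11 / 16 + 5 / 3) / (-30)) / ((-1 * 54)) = 113 / 77760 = 0.00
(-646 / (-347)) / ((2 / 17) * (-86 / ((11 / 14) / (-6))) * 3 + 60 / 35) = 422807 / 53030622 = 0.01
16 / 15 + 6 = 106 / 15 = 7.07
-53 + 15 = -38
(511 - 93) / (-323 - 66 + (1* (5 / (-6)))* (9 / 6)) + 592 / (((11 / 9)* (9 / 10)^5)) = 92290530088 / 112658931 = 819.20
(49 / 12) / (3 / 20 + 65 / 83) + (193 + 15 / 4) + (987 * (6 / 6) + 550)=32308285 / 18588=1738.13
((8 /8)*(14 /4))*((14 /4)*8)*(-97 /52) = -4753 /26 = -182.81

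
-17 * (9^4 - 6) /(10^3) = -22287 /200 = -111.44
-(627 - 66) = -561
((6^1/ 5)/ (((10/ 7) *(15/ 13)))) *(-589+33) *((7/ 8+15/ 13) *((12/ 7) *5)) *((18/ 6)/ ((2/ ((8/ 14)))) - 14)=16189608/ 175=92512.05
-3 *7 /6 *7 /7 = -7 /2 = -3.50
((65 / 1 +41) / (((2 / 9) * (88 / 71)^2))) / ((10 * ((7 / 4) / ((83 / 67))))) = 199578231 / 9079840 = 21.98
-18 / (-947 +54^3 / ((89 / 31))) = -1602 / 4797101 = -0.00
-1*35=-35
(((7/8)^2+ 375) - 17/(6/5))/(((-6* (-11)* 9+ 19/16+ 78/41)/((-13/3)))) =-37004591/14100876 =-2.62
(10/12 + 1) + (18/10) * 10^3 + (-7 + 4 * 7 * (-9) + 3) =9275/6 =1545.83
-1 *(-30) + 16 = 46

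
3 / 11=0.27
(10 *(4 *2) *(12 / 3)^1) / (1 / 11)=3520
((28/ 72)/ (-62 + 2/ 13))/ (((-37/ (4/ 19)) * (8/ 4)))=91/ 5086908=0.00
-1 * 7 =-7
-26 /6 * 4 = -52 /3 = -17.33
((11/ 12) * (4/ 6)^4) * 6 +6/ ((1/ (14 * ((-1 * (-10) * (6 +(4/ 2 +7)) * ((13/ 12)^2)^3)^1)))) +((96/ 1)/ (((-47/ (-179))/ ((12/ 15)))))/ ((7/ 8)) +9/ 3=470867125817/ 22740480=20706.12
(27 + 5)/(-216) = -4/27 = -0.15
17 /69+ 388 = 26789 /69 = 388.25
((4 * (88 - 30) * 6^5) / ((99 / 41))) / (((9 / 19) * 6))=2891648 / 11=262877.09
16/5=3.20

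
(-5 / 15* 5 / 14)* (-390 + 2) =970 / 21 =46.19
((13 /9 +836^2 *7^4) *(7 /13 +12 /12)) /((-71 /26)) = -604097747080 /639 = -945379885.88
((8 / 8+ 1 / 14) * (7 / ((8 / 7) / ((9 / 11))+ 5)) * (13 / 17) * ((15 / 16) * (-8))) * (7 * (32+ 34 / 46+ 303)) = -383107725 / 24242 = -15803.47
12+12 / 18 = 38 / 3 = 12.67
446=446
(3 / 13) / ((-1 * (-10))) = 0.02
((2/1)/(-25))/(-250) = 1/3125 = 0.00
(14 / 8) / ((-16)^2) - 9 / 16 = -569 / 1024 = -0.56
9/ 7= 1.29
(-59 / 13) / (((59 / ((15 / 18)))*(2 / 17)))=-85 / 156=-0.54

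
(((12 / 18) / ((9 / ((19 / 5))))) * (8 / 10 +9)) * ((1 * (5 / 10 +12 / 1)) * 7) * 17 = 110789 / 27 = 4103.30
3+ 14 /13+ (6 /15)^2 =1377 /325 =4.24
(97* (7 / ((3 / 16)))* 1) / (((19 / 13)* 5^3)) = 141232 / 7125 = 19.82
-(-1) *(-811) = -811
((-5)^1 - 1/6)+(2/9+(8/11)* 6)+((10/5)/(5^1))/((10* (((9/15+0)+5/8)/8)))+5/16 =-2749/388080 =-0.01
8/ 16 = 1/ 2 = 0.50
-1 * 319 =-319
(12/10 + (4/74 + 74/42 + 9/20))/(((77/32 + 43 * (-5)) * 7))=-0.00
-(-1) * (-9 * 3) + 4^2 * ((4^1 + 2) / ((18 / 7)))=31 / 3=10.33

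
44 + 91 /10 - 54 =-9 /10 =-0.90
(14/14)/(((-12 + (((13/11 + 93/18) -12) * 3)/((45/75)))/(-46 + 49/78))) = 38929/34541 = 1.13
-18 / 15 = -6 / 5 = -1.20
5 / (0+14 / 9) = 45 / 14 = 3.21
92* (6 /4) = 138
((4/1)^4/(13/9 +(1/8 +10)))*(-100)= -1843200/833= -2212.73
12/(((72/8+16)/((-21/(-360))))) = 7/250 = 0.03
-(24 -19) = -5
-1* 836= -836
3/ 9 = 1/ 3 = 0.33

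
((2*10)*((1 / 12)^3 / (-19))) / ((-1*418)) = 5 / 3430944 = 0.00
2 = 2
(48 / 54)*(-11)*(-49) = 4312 / 9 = 479.11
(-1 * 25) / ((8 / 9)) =-225 / 8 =-28.12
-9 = -9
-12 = -12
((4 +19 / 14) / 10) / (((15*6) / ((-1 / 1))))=-1 / 168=-0.01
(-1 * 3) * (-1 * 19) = 57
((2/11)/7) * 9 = 18/77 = 0.23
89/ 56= 1.59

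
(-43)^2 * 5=9245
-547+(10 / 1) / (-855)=-547.01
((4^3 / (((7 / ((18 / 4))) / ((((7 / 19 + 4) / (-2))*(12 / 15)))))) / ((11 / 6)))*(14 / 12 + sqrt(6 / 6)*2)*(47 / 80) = -140436 / 1925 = -72.95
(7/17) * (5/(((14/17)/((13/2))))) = 65/4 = 16.25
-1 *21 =-21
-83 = -83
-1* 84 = -84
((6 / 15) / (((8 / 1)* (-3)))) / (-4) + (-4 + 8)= 961 / 240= 4.00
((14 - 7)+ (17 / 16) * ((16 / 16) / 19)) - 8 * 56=-440.94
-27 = -27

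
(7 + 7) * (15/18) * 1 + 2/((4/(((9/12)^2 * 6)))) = 641/48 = 13.35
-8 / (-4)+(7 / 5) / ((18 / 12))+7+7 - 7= 149 / 15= 9.93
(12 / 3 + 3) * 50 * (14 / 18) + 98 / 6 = 2597 / 9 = 288.56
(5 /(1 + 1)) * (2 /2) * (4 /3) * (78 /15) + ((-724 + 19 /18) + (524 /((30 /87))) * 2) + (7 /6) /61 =6405754 /2745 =2333.61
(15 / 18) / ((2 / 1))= 5 / 12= 0.42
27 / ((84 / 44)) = 99 / 7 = 14.14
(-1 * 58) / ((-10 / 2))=58 / 5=11.60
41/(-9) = -41/9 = -4.56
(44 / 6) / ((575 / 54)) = 396 / 575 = 0.69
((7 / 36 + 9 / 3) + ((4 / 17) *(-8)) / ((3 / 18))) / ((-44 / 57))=94183 / 8976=10.49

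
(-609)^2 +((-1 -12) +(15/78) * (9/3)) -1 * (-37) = 9643545/26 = 370905.58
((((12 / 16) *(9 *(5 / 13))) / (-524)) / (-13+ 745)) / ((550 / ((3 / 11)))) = -27 / 8044699520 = -0.00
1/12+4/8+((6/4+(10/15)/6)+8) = 367/36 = 10.19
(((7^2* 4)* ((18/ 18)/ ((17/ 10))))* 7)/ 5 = 2744/ 17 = 161.41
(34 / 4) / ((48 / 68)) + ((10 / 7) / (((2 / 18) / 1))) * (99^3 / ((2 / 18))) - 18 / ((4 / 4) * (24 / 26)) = 18862611307 / 168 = 112277448.26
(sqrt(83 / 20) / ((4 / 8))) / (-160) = -sqrt(415) / 800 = -0.03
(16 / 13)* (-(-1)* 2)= 32 / 13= 2.46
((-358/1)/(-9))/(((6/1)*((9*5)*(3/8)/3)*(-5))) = -1432/6075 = -0.24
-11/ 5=-2.20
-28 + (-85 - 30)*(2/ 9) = -482/ 9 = -53.56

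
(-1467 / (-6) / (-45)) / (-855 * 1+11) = 163 / 25320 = 0.01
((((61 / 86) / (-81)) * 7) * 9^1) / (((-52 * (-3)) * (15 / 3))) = -427 / 603720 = -0.00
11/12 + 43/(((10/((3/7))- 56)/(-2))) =2087/588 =3.55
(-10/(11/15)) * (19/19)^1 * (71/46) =-5325/253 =-21.05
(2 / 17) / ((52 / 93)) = 93 / 442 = 0.21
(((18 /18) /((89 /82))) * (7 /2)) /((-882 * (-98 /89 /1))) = 41 /12348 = 0.00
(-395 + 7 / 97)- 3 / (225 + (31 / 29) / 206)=-51494624182 / 130385557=-394.94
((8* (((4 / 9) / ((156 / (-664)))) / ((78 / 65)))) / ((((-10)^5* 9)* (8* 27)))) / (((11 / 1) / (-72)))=-83 / 195463125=-0.00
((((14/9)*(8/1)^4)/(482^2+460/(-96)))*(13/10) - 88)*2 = -161689904/919065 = -175.93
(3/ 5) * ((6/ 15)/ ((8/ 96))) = 72/ 25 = 2.88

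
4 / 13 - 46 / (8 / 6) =-889 / 26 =-34.19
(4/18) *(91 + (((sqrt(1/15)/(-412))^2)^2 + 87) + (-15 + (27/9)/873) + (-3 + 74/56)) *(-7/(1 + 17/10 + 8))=-710137532651880679/30278852193862080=-23.45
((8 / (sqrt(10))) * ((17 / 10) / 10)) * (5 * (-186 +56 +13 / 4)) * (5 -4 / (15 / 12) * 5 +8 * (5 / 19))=1456611 * sqrt(10) / 1900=2424.32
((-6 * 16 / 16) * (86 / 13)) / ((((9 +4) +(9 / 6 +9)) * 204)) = -86 / 10387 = -0.01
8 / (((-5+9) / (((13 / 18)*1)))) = 13 / 9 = 1.44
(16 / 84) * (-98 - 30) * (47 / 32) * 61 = -45872 / 21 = -2184.38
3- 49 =-46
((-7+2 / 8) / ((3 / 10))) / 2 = -45 / 4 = -11.25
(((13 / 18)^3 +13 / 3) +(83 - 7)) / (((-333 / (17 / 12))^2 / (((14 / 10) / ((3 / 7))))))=6665596861 / 1396882039680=0.00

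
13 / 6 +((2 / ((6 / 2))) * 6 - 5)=7 / 6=1.17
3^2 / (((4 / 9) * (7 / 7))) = 81 / 4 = 20.25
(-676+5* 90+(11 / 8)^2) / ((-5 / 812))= 2911629 / 80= 36395.36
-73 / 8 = -9.12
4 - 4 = 0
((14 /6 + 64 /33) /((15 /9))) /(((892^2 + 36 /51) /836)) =45543 /16907875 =0.00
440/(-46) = -220/23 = -9.57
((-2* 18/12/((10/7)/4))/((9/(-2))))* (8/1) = 224/15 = 14.93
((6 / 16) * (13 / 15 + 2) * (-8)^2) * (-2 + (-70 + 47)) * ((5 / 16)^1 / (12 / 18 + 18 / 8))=-1290 / 7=-184.29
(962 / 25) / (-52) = -37 / 50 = -0.74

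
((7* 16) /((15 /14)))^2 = 2458624 /225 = 10927.22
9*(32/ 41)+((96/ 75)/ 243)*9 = 195712/ 27675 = 7.07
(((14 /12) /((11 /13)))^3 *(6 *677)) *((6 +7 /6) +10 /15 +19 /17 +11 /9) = 144377421461 /1332936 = 108315.34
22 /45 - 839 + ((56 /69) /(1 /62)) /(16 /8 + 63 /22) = -91715153 /110745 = -828.17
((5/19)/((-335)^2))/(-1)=-1/426455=-0.00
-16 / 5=-3.20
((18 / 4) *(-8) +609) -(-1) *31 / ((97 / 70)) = 595.37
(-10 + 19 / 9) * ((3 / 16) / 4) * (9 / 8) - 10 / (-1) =9.58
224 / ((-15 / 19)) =-4256 / 15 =-283.73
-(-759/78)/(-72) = -253/1872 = -0.14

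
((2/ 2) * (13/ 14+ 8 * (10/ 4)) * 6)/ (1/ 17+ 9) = 14943/ 1078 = 13.86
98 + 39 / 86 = 98.45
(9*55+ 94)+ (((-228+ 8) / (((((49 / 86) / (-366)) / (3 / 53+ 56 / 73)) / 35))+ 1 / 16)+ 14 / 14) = 1765782301803 / 433328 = 4074932.39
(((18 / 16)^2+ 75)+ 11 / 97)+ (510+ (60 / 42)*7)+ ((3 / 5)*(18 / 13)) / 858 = 34413129567 / 57703360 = 596.38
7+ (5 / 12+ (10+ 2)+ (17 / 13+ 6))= 4169 / 156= 26.72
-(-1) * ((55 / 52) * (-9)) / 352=-45 / 1664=-0.03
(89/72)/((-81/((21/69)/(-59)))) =623/7914024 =0.00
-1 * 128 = -128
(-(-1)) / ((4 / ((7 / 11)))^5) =16807 / 164916224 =0.00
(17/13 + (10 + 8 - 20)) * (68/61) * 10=-6120/793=-7.72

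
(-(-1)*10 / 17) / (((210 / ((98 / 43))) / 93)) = 434 / 731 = 0.59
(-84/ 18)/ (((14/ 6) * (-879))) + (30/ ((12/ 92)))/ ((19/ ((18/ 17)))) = 3639706/ 283917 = 12.82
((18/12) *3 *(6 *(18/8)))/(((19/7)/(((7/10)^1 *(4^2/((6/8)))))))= 31752/95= 334.23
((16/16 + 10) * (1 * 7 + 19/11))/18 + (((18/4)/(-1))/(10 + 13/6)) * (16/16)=1087/219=4.96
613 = 613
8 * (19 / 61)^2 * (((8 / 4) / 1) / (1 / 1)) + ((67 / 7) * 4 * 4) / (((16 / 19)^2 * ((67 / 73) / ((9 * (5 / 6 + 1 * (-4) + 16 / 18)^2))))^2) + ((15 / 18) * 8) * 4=7302486594831777673 / 9263976873984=788266.93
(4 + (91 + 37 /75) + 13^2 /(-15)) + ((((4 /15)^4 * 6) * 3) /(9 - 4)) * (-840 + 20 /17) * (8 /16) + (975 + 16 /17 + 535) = 151807813 /95625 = 1587.53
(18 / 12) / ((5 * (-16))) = -3 / 160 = -0.02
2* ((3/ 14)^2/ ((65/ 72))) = 324/ 3185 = 0.10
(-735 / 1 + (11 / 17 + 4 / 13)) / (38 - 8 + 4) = -81112 / 3757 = -21.59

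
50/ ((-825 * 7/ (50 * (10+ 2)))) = -400/ 77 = -5.19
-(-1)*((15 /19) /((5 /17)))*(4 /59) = 204 /1121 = 0.18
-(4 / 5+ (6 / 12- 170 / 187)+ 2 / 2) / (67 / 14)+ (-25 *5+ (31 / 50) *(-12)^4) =234569216 / 18425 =12731.03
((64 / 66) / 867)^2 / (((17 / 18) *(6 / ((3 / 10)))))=512 / 7731121365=0.00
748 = 748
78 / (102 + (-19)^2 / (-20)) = 1560 / 1679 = 0.93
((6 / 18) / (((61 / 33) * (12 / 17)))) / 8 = 187 / 5856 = 0.03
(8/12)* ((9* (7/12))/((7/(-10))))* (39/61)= -195/61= -3.20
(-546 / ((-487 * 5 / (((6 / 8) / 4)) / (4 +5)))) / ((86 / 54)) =199017 / 837640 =0.24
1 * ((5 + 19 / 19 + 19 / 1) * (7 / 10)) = 35 / 2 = 17.50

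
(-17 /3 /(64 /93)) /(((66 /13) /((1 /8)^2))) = -6851 /270336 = -0.03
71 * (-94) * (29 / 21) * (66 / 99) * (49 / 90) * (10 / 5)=-2709644 / 405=-6690.48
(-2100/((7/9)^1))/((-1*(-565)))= -540/113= -4.78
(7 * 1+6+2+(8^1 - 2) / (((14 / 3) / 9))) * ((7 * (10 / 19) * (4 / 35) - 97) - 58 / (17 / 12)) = -8261934 / 2261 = -3654.11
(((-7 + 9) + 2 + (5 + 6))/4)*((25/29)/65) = 75/1508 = 0.05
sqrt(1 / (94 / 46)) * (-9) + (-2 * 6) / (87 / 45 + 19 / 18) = -9 * sqrt(1081) / 47 -1080 / 269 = -10.31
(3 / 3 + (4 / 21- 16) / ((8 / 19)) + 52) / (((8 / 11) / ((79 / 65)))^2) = 490099489 / 11356800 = 43.15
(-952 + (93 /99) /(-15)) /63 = -471271 /31185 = -15.11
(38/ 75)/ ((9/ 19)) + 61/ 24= 19501/ 5400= 3.61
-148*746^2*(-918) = 75610489824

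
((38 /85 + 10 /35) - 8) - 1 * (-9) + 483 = 288416 /595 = 484.73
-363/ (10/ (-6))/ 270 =121/ 150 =0.81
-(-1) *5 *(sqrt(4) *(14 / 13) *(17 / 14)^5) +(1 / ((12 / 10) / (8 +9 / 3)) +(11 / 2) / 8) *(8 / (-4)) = 3267053 / 374556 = 8.72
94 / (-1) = -94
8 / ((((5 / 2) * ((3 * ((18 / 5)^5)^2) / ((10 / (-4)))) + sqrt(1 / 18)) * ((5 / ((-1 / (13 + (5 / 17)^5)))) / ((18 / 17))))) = 344095916748046875000 * sqrt(2) / 19063234965558566101580079495653671 + 2264524542377241696000000000 / 19063234965558566101580079495653671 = 0.00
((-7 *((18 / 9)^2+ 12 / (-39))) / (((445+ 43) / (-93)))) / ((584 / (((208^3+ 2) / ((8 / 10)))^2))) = 1067201515638.77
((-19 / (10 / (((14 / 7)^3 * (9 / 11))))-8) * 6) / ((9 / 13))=-29224 / 165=-177.12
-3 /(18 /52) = -26 /3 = -8.67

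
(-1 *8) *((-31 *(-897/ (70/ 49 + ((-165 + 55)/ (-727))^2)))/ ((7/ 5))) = -58787223612/ 536999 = -109473.62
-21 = -21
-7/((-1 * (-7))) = -1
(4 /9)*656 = 2624 /9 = 291.56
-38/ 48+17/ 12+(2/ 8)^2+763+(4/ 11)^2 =1478755/ 1936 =763.82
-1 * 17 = -17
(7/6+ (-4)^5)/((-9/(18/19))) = 323/3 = 107.67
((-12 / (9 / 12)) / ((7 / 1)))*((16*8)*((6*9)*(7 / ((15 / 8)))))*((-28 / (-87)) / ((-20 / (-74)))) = -50921472 / 725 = -70236.51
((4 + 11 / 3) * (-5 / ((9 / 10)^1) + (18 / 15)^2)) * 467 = -14735.06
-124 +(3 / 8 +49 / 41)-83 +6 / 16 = -33629 / 164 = -205.05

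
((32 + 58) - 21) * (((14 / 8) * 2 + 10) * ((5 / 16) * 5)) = 46575 / 32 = 1455.47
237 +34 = 271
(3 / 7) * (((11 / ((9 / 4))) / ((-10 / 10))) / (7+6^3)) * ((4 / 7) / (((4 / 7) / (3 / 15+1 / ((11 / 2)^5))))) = -0.00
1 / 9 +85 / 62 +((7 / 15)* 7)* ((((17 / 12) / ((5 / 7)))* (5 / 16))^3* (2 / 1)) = 4998678761 / 1645608960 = 3.04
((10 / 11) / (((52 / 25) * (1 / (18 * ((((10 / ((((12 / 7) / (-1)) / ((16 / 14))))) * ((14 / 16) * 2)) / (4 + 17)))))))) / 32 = -625 / 4576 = -0.14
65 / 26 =5 / 2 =2.50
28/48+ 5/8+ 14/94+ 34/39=32687/14664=2.23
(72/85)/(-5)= -72/425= -0.17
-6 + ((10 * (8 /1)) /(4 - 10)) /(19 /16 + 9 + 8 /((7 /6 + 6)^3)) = -284655682 /38961867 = -7.31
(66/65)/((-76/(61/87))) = -671/71630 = -0.01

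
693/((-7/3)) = -297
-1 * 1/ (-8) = 1/ 8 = 0.12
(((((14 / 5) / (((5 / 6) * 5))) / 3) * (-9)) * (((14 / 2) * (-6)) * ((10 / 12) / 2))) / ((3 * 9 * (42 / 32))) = 224 / 225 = 1.00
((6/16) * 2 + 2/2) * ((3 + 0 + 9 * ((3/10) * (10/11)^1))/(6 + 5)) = 105/121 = 0.87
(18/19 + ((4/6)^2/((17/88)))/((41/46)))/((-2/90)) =-2102810/13243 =-158.79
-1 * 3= -3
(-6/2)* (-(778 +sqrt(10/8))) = 3* sqrt(5)/2 +2334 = 2337.35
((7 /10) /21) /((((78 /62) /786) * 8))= 4061 /1560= 2.60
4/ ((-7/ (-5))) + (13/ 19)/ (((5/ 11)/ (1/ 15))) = 29501/ 9975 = 2.96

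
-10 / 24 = -5 / 12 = -0.42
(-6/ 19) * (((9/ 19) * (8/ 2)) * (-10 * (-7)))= -15120/ 361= -41.88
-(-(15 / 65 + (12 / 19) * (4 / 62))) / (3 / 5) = 3465 / 7657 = 0.45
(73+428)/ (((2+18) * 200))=501/ 4000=0.13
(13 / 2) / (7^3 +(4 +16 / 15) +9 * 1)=15 / 824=0.02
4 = 4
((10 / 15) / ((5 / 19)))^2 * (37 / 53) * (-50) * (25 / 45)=-534280 / 4293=-124.45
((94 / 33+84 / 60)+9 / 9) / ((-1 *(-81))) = 866 / 13365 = 0.06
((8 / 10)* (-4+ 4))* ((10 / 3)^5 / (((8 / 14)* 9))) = 0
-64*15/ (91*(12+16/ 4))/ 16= -15/ 364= -0.04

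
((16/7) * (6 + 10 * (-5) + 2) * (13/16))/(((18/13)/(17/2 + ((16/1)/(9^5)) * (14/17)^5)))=-240878492260081/503046815958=-478.84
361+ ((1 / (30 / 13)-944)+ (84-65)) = -16907 / 30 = -563.57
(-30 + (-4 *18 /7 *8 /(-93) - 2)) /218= -3376 /23653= -0.14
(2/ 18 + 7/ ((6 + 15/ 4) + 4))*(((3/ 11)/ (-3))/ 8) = -307/ 43560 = -0.01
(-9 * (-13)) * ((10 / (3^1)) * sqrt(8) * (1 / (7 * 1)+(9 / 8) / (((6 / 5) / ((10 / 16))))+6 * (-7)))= -7210905 * sqrt(2) / 224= -45525.71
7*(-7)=-49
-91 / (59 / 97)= -8827 / 59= -149.61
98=98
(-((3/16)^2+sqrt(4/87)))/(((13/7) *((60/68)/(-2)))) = 357/8320+476 *sqrt(87)/16965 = 0.30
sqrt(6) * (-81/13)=-15.26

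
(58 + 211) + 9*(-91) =-550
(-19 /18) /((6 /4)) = -19 /27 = -0.70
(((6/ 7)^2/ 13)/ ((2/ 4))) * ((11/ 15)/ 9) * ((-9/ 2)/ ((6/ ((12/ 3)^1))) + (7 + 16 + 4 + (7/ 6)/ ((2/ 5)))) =7106/ 28665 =0.25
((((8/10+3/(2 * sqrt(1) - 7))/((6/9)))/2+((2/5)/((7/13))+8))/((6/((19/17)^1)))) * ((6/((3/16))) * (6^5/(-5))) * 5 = -49051008/119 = -412193.34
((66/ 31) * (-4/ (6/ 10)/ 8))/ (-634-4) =0.00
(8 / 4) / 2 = 1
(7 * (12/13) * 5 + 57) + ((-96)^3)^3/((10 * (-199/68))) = 306100026154421428347/12935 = 23664478249278811.62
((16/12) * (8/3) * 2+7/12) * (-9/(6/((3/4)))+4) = 6371/288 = 22.12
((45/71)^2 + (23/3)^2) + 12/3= 63.18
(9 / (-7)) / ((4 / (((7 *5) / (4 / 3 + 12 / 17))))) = -2295 / 416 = -5.52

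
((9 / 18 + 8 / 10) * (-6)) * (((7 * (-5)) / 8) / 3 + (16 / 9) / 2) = 533 / 120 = 4.44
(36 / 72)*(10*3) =15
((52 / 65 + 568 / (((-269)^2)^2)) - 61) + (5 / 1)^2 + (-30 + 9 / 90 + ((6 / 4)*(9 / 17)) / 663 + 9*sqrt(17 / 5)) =-6403144706308921 / 98360407519985 + 9*sqrt(85) / 5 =-48.50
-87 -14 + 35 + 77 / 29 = -1837 / 29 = -63.34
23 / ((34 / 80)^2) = 36800 / 289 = 127.34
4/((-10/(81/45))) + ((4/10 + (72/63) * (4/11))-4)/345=-19372/26565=-0.73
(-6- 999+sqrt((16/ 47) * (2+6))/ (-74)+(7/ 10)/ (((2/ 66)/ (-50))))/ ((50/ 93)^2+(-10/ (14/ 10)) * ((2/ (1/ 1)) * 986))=60543 * sqrt(94)/ 370743453025+6538644/ 42638695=0.15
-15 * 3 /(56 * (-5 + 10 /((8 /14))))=-9 /140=-0.06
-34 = -34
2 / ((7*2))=1 / 7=0.14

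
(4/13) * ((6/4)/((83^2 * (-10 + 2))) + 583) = 64260589/358228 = 179.38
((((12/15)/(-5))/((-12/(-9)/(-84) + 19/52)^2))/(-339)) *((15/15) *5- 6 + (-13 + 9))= -14309568/740729125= -0.02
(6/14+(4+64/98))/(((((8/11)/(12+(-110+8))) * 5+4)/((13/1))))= 320463/19208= 16.68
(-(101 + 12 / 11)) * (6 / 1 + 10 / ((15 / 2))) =-2246 / 3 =-748.67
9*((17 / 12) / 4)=51 / 16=3.19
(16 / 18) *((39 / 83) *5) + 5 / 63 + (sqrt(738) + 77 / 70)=170869 / 52290 + 3 *sqrt(82)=30.43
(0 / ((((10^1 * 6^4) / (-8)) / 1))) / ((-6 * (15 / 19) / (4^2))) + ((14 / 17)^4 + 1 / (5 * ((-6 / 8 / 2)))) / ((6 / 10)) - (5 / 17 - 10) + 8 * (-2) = -4823147 / 751689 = -6.42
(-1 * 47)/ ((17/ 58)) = -2726/ 17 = -160.35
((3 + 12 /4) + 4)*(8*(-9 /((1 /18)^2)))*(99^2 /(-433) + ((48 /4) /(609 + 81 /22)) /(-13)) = 133553899448640 /25291097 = 5280668.51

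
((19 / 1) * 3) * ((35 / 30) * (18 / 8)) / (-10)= -1197 / 80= -14.96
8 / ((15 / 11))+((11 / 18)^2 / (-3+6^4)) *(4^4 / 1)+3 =8.94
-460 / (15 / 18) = -552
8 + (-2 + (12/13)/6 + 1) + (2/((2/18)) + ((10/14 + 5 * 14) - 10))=7814/91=85.87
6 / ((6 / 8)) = 8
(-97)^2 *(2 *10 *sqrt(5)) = 188180 *sqrt(5) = 420783.27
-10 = -10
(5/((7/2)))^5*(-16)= -1600000/16807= -95.20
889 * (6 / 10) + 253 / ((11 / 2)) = 2897 / 5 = 579.40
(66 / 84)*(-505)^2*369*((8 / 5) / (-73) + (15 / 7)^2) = 16921125368235 / 50078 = 337895390.56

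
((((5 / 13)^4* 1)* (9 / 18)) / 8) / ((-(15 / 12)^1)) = -125 / 114244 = -0.00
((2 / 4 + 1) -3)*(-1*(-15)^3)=-10125 / 2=-5062.50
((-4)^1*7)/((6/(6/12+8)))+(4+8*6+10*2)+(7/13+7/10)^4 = 29719864723/856830000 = 34.69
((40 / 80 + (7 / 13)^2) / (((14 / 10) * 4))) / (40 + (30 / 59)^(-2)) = 300375 / 93412046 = 0.00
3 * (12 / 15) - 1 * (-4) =32 / 5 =6.40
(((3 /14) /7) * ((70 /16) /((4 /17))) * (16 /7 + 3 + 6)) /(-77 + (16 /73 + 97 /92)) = -33823455 /398725936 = -0.08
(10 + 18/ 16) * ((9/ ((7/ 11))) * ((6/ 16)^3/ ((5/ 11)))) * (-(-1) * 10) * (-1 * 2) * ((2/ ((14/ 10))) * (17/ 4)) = -222433695/ 100352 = -2216.53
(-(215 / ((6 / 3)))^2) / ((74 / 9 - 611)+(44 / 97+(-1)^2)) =40354425 / 2099824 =19.22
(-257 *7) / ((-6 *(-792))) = -1799 / 4752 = -0.38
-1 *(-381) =381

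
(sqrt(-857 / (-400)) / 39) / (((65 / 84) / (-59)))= -413 * sqrt(857) / 4225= -2.86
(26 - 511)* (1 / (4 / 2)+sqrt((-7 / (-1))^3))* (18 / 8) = -30555* sqrt(7) / 4 - 4365 / 8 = -20755.86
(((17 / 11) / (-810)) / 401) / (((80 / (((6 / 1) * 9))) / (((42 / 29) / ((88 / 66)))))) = -357 / 102335200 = -0.00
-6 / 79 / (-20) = 3 / 790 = 0.00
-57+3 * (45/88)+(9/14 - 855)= -560451/616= -909.82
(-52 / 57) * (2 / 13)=-8 / 57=-0.14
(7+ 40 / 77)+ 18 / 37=22809 / 2849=8.01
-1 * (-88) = 88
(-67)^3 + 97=-300666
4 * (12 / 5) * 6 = 288 / 5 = 57.60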